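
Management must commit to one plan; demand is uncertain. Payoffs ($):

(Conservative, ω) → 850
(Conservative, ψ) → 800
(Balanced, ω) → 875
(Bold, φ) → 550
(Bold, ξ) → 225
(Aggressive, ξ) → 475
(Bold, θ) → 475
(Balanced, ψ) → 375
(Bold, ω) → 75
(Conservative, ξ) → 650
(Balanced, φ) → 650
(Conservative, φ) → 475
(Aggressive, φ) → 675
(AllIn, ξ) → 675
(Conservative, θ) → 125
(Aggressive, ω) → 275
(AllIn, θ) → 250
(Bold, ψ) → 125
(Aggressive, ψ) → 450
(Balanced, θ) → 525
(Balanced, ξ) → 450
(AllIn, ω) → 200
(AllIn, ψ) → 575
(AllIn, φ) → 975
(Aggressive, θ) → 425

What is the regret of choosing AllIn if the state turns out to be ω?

675

Best payoff under ω is 875.
Regret = 875 − 200 = 675.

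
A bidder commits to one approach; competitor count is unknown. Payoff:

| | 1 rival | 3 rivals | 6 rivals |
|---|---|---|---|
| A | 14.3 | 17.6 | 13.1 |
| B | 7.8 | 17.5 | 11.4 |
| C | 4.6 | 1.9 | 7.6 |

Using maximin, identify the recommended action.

Row minima: A=13.1, B=7.8, C=1.9
Best worst-case = 13.1 → A.

A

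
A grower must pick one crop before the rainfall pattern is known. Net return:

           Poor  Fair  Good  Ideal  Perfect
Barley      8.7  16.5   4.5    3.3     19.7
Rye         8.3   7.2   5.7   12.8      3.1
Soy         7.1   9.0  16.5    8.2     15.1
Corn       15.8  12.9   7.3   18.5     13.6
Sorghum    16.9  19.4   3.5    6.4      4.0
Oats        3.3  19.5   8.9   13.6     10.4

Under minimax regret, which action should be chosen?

Column bests: Poor=16.9, Fair=19.5, Good=16.5, Ideal=18.5, Perfect=19.7.
Barley regrets: 8.2, 3.0, 12.0, 15.2, 0.0 → max 15.2
Rye regrets: 8.6, 12.3, 10.8, 5.7, 16.6 → max 16.6
Soy regrets: 9.8, 10.5, 0.0, 10.3, 4.6 → max 10.5
Corn regrets: 1.1, 6.6, 9.2, 0.0, 6.1 → max 9.2
Sorghum regrets: 0.0, 0.1, 13.0, 12.1, 15.7 → max 15.7
Oats regrets: 13.6, 0.0, 7.6, 4.9, 9.3 → max 13.6
Smallest max regret = 9.2 → Corn.

Corn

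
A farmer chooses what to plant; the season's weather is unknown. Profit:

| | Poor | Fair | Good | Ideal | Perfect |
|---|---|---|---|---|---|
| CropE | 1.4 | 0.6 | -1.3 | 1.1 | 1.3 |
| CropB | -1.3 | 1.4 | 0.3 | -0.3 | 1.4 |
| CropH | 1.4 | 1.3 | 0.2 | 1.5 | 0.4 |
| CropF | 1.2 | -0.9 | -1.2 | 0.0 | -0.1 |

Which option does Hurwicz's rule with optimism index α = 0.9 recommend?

CropE: 0.9·1.4 + 0.1·(-1.3) = 1.13
CropB: 0.9·1.4 + 0.1·(-1.3) = 1.13
CropH: 0.9·1.5 + 0.1·0.2 = 1.37
CropF: 0.9·1.2 + 0.1·(-1.2) = 0.96
Highest Hurwicz score = 1.37 → CropH.

CropH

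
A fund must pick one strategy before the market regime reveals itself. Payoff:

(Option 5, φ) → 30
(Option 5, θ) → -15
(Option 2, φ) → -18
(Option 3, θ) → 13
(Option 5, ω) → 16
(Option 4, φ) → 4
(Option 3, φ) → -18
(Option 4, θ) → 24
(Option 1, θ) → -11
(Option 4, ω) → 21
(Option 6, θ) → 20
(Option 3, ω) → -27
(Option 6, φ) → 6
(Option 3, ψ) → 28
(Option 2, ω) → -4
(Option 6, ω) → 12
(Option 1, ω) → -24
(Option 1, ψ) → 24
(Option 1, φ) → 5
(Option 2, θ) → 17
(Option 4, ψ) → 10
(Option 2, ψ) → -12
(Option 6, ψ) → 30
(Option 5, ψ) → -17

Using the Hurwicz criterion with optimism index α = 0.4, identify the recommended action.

Option 6

Option 1: 0.4·24 + 0.6·(-24) = -4.8
Option 2: 0.4·17 + 0.6·(-18) = -4
Option 3: 0.4·28 + 0.6·(-27) = -5
Option 4: 0.4·24 + 0.6·4 = 12
Option 5: 0.4·30 + 0.6·(-17) = 1.8
Option 6: 0.4·30 + 0.6·6 = 15.6
Highest Hurwicz score = 15.6 → Option 6.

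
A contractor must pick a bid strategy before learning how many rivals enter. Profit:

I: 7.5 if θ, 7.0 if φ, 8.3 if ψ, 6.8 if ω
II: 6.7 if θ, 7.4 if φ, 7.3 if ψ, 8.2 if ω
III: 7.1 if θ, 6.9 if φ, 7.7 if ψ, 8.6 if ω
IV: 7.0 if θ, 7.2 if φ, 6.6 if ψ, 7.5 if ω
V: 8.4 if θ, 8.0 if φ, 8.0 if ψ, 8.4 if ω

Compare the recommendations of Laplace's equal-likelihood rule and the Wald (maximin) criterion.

laplace → V; maximin → V (agree)

Row averages: I=7.4, II=7.4, III=7.575, IV=7.075, V=8.2
Highest average = 8.2 → V.
Row minima: I=6.8, II=6.7, III=6.9, IV=6.6, V=8.0
Best worst-case = 8.0 → V.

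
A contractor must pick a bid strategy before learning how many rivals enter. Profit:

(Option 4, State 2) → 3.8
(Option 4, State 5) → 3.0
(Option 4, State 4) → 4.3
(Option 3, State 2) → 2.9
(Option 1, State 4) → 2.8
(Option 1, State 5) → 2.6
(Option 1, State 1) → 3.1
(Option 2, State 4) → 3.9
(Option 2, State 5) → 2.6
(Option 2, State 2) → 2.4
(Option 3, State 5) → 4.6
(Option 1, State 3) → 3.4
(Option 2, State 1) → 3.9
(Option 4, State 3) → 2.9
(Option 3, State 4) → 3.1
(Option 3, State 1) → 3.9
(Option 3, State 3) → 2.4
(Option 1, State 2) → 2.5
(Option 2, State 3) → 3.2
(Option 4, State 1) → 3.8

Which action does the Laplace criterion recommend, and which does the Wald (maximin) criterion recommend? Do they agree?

Row averages: Option 1=2.88, Option 2=3.2, Option 3=3.38, Option 4=3.56
Highest average = 3.56 → Option 4.
Row minima: Option 1=2.5, Option 2=2.4, Option 3=2.4, Option 4=2.9
Best worst-case = 2.9 → Option 4.

laplace → Option 4; maximin → Option 4 (agree)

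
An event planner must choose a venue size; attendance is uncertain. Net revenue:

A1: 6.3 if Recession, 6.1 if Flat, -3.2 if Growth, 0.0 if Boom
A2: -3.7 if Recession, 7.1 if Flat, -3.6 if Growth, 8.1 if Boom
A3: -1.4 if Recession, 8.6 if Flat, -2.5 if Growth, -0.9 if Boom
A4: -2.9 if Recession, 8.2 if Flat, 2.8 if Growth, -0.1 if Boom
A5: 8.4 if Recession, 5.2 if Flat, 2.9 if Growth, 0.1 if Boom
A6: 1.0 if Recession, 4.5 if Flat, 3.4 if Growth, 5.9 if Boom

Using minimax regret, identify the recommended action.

Column bests: Recession=8.4, Flat=8.6, Growth=3.4, Boom=8.1.
A1 regrets: 2.1, 2.5, 6.6, 8.1 → max 8.1
A2 regrets: 12.1, 1.5, 7.0, 0.0 → max 12.1
A3 regrets: 9.8, 0.0, 5.9, 9.0 → max 9.8
A4 regrets: 11.3, 0.4, 0.6, 8.2 → max 11.3
A5 regrets: 0.0, 3.4, 0.5, 8.0 → max 8.0
A6 regrets: 7.4, 4.1, 0.0, 2.2 → max 7.4
Smallest max regret = 7.4 → A6.

A6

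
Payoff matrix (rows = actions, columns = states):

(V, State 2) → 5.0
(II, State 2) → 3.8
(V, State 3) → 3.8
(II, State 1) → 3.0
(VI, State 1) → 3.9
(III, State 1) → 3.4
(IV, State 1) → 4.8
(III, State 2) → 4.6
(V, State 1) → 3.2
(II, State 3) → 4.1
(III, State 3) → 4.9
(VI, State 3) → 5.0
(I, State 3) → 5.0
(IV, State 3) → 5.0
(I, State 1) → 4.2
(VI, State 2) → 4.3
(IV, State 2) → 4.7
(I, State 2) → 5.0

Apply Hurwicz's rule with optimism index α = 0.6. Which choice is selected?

I: 0.6·5.0 + 0.4·4.2 = 4.68
II: 0.6·4.1 + 0.4·3.0 = 3.66
III: 0.6·4.9 + 0.4·3.4 = 4.3
IV: 0.6·5.0 + 0.4·4.7 = 4.88
V: 0.6·5.0 + 0.4·3.2 = 4.28
VI: 0.6·5.0 + 0.4·3.9 = 4.56
Highest Hurwicz score = 4.88 → IV.

IV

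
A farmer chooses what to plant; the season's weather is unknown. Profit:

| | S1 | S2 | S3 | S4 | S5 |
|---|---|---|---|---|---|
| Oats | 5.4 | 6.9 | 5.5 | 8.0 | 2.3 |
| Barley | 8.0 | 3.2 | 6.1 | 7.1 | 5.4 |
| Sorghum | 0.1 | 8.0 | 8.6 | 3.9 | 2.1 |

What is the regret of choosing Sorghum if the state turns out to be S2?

Best payoff under S2 is 8.0.
Regret = 8.0 − 8.0 = 0.0.

0.0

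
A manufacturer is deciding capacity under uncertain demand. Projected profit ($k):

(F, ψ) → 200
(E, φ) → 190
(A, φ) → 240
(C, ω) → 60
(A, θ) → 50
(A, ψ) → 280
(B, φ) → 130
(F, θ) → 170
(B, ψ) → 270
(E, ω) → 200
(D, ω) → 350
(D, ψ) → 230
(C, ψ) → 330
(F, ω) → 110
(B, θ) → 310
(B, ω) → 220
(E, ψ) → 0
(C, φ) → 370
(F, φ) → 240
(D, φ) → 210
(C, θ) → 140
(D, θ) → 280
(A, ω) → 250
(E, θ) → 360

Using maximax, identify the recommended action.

Row maxima: A=280, B=310, C=370, D=350, E=360, F=240
Best best-case = 370 → C.

C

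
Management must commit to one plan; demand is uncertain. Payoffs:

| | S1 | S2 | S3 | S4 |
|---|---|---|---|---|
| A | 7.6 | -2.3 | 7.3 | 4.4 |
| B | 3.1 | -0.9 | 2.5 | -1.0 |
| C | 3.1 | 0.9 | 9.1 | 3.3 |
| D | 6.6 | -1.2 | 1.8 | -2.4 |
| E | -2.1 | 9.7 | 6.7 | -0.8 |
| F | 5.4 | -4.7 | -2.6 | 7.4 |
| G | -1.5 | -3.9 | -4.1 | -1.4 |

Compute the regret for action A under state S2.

Best payoff under S2 is 9.7.
Regret = 9.7 − (-2.3) = 12.0.

12.0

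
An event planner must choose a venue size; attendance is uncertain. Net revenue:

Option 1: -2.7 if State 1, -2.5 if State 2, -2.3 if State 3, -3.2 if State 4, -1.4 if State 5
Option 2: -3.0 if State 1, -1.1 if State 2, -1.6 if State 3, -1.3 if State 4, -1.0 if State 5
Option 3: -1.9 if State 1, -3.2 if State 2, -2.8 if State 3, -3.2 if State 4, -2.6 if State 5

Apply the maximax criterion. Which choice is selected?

Row maxima: Option 1=-1.4, Option 2=-1.0, Option 3=-1.9
Best best-case = -1.0 → Option 2.

Option 2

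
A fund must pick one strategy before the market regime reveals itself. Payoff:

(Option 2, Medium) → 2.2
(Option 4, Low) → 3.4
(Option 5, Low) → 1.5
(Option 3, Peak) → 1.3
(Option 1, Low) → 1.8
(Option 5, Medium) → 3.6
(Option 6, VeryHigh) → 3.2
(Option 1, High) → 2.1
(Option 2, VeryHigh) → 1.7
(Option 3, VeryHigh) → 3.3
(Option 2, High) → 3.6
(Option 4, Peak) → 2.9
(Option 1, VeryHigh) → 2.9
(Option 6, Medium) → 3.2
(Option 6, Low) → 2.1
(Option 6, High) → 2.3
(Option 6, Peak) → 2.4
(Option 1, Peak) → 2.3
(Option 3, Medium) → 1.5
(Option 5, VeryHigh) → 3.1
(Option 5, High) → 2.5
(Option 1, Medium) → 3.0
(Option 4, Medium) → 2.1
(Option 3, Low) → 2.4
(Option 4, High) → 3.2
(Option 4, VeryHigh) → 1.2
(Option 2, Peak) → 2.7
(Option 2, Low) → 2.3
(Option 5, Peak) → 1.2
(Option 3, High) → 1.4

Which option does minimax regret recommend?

Option 6

Column bests: Low=3.4, Medium=3.6, High=3.6, VeryHigh=3.3, Peak=2.9.
Option 1 regrets: 1.6, 0.6, 1.5, 0.4, 0.6 → max 1.6
Option 2 regrets: 1.1, 1.4, 0.0, 1.6, 0.2 → max 1.6
Option 3 regrets: 1.0, 2.1, 2.2, 0.0, 1.6 → max 2.2
Option 4 regrets: 0.0, 1.5, 0.4, 2.1, 0.0 → max 2.1
Option 5 regrets: 1.9, 0.0, 1.1, 0.2, 1.7 → max 1.9
Option 6 regrets: 1.3, 0.4, 1.3, 0.1, 0.5 → max 1.3
Smallest max regret = 1.3 → Option 6.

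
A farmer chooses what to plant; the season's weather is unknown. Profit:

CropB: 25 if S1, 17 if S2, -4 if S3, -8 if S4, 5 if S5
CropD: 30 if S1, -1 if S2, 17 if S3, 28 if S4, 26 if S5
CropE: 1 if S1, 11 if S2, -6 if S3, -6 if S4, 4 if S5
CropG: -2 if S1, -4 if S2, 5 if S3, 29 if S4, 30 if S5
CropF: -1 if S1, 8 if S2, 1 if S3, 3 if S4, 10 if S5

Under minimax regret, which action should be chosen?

Column bests: S1=30, S2=17, S3=17, S4=29, S5=30.
CropB regrets: 5, 0, 21, 37, 25 → max 37
CropD regrets: 0, 18, 0, 1, 4 → max 18
CropE regrets: 29, 6, 23, 35, 26 → max 35
CropG regrets: 32, 21, 12, 0, 0 → max 32
CropF regrets: 31, 9, 16, 26, 20 → max 31
Smallest max regret = 18 → CropD.

CropD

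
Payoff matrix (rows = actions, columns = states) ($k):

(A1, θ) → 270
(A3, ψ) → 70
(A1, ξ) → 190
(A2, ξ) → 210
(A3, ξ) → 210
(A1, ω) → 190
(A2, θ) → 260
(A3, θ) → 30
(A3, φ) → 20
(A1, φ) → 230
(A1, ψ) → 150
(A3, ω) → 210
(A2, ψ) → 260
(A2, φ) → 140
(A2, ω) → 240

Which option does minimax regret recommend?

Column bests: θ=270, φ=230, ψ=260, ω=240, ξ=210.
A1 regrets: 0, 0, 110, 50, 20 → max 110
A2 regrets: 10, 90, 0, 0, 0 → max 90
A3 regrets: 240, 210, 190, 30, 0 → max 240
Smallest max regret = 90 → A2.

A2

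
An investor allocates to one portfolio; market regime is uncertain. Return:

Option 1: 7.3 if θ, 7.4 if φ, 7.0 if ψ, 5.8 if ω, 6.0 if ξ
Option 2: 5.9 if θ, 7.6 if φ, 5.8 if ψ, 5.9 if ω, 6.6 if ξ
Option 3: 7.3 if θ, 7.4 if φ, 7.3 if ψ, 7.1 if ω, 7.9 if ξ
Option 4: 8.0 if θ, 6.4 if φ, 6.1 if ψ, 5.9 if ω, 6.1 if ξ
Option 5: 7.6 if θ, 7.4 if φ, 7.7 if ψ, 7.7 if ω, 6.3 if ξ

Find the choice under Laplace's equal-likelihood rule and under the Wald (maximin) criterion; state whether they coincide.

Row averages: Option 1=6.7, Option 2=6.36, Option 3=7.4, Option 4=6.5, Option 5=7.34
Highest average = 7.4 → Option 3.
Row minima: Option 1=5.8, Option 2=5.8, Option 3=7.1, Option 4=5.9, Option 5=6.3
Best worst-case = 7.1 → Option 3.

laplace → Option 3; maximin → Option 3 (agree)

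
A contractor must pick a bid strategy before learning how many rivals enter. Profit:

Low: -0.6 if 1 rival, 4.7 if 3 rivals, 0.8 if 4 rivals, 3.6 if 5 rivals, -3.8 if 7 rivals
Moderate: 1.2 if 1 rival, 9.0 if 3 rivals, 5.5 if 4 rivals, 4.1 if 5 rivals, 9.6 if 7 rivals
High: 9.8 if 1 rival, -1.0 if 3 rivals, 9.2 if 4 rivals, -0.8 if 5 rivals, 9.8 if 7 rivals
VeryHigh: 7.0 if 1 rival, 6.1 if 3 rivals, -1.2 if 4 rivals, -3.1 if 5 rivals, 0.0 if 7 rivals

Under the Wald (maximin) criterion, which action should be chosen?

Row minima: Low=-3.8, Moderate=1.2, High=-1.0, VeryHigh=-3.1
Best worst-case = 1.2 → Moderate.

Moderate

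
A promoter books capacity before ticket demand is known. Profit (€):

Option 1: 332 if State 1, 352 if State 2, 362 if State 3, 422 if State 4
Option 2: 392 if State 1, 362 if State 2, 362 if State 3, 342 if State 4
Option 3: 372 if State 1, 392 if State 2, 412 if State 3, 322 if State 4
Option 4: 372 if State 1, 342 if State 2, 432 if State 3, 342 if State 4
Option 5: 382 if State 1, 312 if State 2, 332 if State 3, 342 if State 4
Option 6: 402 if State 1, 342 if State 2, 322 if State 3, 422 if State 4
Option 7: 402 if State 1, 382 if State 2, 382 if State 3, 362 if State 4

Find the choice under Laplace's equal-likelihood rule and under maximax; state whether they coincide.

Row averages: Option 1=367, Option 2=364.5, Option 3=374.5, Option 4=372, Option 5=342, Option 6=372, Option 7=382
Highest average = 382 → Option 7.
Row maxima: Option 1=422, Option 2=392, Option 3=412, Option 4=432, Option 5=382, Option 6=422, Option 7=402
Best best-case = 432 → Option 4.

laplace → Option 7; maximax → Option 4 (disagree)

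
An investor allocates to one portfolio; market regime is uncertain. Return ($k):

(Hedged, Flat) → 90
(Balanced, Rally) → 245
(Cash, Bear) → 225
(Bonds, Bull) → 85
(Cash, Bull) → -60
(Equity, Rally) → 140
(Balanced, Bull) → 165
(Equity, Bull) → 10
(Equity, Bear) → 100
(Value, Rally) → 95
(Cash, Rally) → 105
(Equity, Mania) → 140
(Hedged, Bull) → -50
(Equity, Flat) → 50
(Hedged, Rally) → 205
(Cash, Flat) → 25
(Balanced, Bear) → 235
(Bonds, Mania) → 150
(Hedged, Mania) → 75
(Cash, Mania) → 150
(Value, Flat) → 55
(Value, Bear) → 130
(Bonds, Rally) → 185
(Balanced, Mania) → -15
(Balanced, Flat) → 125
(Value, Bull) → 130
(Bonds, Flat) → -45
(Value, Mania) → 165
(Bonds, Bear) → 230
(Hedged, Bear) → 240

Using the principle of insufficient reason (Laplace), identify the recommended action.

Balanced

Row averages: Equity=88, Bonds=121, Cash=89, Balanced=151, Hedged=112, Value=115
Highest average = 151 → Balanced.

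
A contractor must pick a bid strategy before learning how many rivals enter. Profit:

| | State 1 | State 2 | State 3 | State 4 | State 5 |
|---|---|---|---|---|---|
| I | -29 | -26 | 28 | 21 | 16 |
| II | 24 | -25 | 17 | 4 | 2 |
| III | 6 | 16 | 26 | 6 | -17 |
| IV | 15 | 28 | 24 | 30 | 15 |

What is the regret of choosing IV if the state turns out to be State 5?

1

Best payoff under State 5 is 16.
Regret = 16 − 15 = 1.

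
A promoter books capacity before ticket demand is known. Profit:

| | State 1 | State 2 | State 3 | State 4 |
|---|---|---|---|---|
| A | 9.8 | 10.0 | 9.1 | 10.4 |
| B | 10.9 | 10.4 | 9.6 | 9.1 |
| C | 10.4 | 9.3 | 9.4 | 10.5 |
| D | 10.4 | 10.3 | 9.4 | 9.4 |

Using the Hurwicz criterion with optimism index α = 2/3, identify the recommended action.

A: 2/3·10.4 + 1/3·9.1 = 299/30
B: 2/3·10.9 + 1/3·9.1 = 10.3
C: 2/3·10.5 + 1/3·9.3 = 10.1
D: 2/3·10.4 + 1/3·9.4 = 151/15
Highest Hurwicz score = 10.3 → B.

B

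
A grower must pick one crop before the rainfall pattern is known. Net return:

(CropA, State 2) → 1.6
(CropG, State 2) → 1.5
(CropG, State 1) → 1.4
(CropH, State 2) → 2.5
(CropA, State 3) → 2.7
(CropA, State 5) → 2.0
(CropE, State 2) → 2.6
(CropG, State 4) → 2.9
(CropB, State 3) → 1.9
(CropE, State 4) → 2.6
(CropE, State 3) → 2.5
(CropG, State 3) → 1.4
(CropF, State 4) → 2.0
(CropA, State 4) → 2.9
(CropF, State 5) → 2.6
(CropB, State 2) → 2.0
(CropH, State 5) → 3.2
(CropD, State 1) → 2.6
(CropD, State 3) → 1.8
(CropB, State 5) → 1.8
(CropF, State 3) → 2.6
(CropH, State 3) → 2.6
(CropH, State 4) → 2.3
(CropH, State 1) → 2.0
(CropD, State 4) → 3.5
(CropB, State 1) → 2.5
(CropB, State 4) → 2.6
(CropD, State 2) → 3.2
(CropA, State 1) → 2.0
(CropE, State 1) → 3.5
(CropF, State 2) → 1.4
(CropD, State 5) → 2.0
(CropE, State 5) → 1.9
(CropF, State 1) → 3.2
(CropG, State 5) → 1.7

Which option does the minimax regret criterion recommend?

CropD

Column bests: State 1=3.5, State 2=3.2, State 3=2.7, State 4=3.5, State 5=3.2.
CropA regrets: 1.5, 1.6, 0.0, 0.6, 1.2 → max 1.6
CropB regrets: 1.0, 1.2, 0.8, 0.9, 1.4 → max 1.4
CropG regrets: 2.1, 1.7, 1.3, 0.6, 1.5 → max 2.1
CropE regrets: 0.0, 0.6, 0.2, 0.9, 1.3 → max 1.3
CropD regrets: 0.9, 0.0, 0.9, 0.0, 1.2 → max 1.2
CropF regrets: 0.3, 1.8, 0.1, 1.5, 0.6 → max 1.8
CropH regrets: 1.5, 0.7, 0.1, 1.2, 0.0 → max 1.5
Smallest max regret = 1.2 → CropD.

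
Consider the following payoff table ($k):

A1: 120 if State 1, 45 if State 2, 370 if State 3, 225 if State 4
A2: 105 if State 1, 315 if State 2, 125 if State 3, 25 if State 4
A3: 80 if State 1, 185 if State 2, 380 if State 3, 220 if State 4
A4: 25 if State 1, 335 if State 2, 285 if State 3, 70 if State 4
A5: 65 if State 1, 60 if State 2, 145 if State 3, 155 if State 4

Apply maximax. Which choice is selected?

Row maxima: A1=370, A2=315, A3=380, A4=335, A5=155
Best best-case = 380 → A3.

A3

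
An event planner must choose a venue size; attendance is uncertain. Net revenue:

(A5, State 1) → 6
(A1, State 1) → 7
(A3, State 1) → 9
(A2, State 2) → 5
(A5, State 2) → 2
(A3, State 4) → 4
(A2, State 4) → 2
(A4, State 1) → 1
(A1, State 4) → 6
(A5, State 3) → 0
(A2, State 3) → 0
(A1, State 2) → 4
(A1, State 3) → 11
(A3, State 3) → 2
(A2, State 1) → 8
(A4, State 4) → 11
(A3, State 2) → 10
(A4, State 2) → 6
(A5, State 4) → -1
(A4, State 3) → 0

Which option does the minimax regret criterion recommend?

A1

Column bests: State 1=9, State 2=10, State 3=11, State 4=11.
A1 regrets: 2, 6, 0, 5 → max 6
A2 regrets: 1, 5, 11, 9 → max 11
A3 regrets: 0, 0, 9, 7 → max 9
A4 regrets: 8, 4, 11, 0 → max 11
A5 regrets: 3, 8, 11, 12 → max 12
Smallest max regret = 6 → A1.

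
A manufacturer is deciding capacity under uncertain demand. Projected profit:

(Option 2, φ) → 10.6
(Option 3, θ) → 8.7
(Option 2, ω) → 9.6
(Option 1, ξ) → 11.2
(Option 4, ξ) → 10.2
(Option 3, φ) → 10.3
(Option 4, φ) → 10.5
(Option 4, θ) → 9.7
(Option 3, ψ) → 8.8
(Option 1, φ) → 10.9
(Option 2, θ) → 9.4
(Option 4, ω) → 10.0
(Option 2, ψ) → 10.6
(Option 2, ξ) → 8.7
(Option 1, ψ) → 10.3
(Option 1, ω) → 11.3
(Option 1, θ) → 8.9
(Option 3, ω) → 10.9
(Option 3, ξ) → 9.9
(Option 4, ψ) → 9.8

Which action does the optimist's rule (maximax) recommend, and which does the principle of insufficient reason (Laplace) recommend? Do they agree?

maximax → Option 1; laplace → Option 1 (agree)

Row maxima: Option 1=11.3, Option 2=10.6, Option 3=10.9, Option 4=10.5
Best best-case = 11.3 → Option 1.
Row averages: Option 1=10.52, Option 2=9.78, Option 3=9.72, Option 4=10.04
Highest average = 10.52 → Option 1.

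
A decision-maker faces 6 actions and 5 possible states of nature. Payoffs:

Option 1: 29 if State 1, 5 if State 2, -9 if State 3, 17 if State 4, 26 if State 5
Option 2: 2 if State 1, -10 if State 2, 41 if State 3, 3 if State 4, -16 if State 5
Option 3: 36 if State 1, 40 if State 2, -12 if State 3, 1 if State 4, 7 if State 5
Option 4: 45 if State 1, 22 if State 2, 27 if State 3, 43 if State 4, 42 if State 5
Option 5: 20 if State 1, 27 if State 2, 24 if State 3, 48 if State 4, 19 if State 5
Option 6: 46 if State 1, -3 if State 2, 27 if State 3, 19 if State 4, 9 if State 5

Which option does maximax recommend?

Row maxima: Option 1=29, Option 2=41, Option 3=40, Option 4=45, Option 5=48, Option 6=46
Best best-case = 48 → Option 5.

Option 5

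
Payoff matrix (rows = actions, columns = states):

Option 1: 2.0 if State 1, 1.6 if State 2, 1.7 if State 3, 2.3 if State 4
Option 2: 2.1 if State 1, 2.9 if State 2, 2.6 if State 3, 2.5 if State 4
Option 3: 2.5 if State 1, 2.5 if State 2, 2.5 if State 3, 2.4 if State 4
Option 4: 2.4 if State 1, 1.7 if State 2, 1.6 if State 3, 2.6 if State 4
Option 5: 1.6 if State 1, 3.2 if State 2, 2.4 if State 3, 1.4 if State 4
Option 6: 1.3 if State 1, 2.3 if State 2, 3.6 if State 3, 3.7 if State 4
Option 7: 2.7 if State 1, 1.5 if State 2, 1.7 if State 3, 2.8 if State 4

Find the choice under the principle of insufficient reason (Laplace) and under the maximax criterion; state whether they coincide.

laplace → Option 6; maximax → Option 6 (agree)

Row averages: Option 1=1.9, Option 2=2.525, Option 3=2.475, Option 4=2.075, Option 5=2.15, Option 6=2.725, Option 7=2.175
Highest average = 2.725 → Option 6.
Row maxima: Option 1=2.3, Option 2=2.9, Option 3=2.5, Option 4=2.6, Option 5=3.2, Option 6=3.7, Option 7=2.8
Best best-case = 3.7 → Option 6.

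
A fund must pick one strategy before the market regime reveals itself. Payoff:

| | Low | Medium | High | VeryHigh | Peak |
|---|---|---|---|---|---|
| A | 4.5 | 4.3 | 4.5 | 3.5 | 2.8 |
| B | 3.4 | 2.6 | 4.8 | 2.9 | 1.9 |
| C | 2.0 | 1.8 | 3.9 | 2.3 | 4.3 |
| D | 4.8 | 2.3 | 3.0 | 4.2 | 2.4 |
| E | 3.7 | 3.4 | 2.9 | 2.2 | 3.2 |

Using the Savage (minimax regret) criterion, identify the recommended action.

A

Column bests: Low=4.8, Medium=4.3, High=4.8, VeryHigh=4.2, Peak=4.3.
A regrets: 0.3, 0.0, 0.3, 0.7, 1.5 → max 1.5
B regrets: 1.4, 1.7, 0.0, 1.3, 2.4 → max 2.4
C regrets: 2.8, 2.5, 0.9, 1.9, 0.0 → max 2.8
D regrets: 0.0, 2.0, 1.8, 0.0, 1.9 → max 2.0
E regrets: 1.1, 0.9, 1.9, 2.0, 1.1 → max 2.0
Smallest max regret = 1.5 → A.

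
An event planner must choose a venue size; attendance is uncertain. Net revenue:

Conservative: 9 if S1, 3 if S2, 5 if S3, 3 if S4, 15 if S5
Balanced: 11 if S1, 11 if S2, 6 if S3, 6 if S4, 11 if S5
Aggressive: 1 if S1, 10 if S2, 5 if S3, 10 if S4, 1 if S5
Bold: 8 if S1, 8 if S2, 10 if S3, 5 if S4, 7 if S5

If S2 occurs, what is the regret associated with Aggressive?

1

Best payoff under S2 is 11.
Regret = 11 − 10 = 1.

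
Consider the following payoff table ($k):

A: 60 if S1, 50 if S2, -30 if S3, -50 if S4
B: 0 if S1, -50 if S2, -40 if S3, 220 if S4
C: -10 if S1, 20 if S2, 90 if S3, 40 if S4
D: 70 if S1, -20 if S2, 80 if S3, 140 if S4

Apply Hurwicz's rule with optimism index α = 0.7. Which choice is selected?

B

A: 0.7·60 + 0.3·(-50) = 27
B: 0.7·220 + 0.3·(-50) = 139
C: 0.7·90 + 0.3·(-10) = 60
D: 0.7·140 + 0.3·(-20) = 92
Highest Hurwicz score = 139 → B.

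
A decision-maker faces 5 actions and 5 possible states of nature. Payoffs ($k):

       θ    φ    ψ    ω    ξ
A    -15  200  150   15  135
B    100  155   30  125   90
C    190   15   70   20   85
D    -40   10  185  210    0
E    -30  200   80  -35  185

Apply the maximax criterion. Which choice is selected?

Row maxima: A=200, B=155, C=190, D=210, E=200
Best best-case = 210 → D.

D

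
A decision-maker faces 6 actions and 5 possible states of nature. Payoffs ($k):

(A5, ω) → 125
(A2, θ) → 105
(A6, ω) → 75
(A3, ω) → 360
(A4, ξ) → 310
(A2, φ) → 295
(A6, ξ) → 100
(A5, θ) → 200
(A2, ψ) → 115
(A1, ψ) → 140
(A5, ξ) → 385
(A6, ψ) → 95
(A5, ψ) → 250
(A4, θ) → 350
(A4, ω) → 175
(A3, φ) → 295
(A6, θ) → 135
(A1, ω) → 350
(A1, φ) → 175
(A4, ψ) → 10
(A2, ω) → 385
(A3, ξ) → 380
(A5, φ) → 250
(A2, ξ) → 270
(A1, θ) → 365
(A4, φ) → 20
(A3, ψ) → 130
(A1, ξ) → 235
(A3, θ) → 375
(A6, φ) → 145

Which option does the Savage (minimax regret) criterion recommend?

A3

Column bests: θ=375, φ=295, ψ=250, ω=385, ξ=385.
A1 regrets: 10, 120, 110, 35, 150 → max 150
A2 regrets: 270, 0, 135, 0, 115 → max 270
A3 regrets: 0, 0, 120, 25, 5 → max 120
A4 regrets: 25, 275, 240, 210, 75 → max 275
A5 regrets: 175, 45, 0, 260, 0 → max 260
A6 regrets: 240, 150, 155, 310, 285 → max 310
Smallest max regret = 120 → A3.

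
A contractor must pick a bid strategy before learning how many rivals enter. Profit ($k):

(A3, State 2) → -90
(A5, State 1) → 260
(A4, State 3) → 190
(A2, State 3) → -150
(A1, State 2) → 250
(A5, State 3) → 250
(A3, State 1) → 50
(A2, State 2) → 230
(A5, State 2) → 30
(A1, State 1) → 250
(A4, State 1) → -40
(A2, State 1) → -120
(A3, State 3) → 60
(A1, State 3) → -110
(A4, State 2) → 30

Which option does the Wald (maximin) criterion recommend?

Row minima: A1=-110, A2=-150, A3=-90, A4=-40, A5=30
Best worst-case = 30 → A5.

A5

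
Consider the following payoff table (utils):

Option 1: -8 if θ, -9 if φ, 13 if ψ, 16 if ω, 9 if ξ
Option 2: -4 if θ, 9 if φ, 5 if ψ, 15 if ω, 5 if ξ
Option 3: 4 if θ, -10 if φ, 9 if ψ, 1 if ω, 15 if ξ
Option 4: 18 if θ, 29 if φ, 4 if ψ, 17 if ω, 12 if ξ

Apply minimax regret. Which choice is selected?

Column bests: θ=18, φ=29, ψ=13, ω=17, ξ=15.
Option 1 regrets: 26, 38, 0, 1, 6 → max 38
Option 2 regrets: 22, 20, 8, 2, 10 → max 22
Option 3 regrets: 14, 39, 4, 16, 0 → max 39
Option 4 regrets: 0, 0, 9, 0, 3 → max 9
Smallest max regret = 9 → Option 4.

Option 4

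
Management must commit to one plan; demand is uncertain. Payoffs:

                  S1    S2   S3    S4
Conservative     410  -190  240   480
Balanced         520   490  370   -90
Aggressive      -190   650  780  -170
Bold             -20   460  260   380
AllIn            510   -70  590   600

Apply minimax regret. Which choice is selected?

Bold

Column bests: S1=520, S2=650, S3=780, S4=600.
Conservative regrets: 110, 840, 540, 120 → max 840
Balanced regrets: 0, 160, 410, 690 → max 690
Aggressive regrets: 710, 0, 0, 770 → max 770
Bold regrets: 540, 190, 520, 220 → max 540
AllIn regrets: 10, 720, 190, 0 → max 720
Smallest max regret = 540 → Bold.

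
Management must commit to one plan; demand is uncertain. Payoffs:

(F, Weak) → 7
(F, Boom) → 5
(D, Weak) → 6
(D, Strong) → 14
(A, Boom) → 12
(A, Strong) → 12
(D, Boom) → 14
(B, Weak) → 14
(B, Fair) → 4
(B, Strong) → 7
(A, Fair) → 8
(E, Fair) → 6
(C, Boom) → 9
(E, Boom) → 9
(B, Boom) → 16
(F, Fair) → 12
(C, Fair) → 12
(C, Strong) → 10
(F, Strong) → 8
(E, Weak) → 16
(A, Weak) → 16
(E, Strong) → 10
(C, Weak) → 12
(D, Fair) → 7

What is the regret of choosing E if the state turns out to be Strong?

Best payoff under Strong is 14.
Regret = 14 − 10 = 4.

4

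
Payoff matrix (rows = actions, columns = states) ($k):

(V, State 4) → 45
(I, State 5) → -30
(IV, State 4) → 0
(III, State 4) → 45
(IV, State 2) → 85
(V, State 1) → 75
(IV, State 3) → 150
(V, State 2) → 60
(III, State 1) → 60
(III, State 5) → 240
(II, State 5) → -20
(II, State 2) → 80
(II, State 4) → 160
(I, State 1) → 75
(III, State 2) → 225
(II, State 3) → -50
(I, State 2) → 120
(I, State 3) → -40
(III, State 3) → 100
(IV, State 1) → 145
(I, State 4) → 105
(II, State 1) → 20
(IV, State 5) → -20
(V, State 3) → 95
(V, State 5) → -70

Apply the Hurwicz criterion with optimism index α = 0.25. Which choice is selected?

I: 0.25·120 + 0.75·(-40) = 0
II: 0.25·160 + 0.75·(-50) = 2.5
III: 0.25·240 + 0.75·45 = 93.75
IV: 0.25·150 + 0.75·(-20) = 22.5
V: 0.25·95 + 0.75·(-70) = -28.75
Highest Hurwicz score = 93.75 → III.

III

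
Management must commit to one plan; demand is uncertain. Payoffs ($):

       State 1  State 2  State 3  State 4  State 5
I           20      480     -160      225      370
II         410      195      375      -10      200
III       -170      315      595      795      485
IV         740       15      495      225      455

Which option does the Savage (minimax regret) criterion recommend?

IV

Column bests: State 1=740, State 2=480, State 3=595, State 4=795, State 5=485.
I regrets: 720, 0, 755, 570, 115 → max 755
II regrets: 330, 285, 220, 805, 285 → max 805
III regrets: 910, 165, 0, 0, 0 → max 910
IV regrets: 0, 465, 100, 570, 30 → max 570
Smallest max regret = 570 → IV.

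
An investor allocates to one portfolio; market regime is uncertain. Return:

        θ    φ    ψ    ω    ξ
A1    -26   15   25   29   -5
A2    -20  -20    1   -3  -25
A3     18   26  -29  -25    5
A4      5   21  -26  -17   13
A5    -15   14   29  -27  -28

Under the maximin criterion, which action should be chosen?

Row minima: A1=-26, A2=-25, A3=-29, A4=-26, A5=-28
Best worst-case = -25 → A2.

A2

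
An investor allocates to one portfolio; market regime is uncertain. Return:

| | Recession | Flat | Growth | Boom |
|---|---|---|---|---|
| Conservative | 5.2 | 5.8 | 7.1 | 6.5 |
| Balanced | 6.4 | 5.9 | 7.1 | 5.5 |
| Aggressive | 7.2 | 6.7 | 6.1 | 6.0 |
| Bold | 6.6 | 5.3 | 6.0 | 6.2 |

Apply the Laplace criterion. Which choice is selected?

Row averages: Conservative=6.15, Balanced=6.225, Aggressive=6.5, Bold=6.025
Highest average = 6.5 → Aggressive.

Aggressive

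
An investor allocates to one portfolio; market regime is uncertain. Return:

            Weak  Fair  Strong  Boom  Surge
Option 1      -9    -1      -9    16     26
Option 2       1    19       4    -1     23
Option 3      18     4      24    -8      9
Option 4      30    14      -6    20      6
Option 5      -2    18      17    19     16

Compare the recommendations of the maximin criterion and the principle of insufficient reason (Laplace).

Row minima: Option 1=-9, Option 2=-1, Option 3=-8, Option 4=-6, Option 5=-2
Best worst-case = -1 → Option 2.
Row averages: Option 1=4.6, Option 2=9.2, Option 3=9.4, Option 4=12.8, Option 5=13.6
Highest average = 13.6 → Option 5.

maximin → Option 2; laplace → Option 5 (disagree)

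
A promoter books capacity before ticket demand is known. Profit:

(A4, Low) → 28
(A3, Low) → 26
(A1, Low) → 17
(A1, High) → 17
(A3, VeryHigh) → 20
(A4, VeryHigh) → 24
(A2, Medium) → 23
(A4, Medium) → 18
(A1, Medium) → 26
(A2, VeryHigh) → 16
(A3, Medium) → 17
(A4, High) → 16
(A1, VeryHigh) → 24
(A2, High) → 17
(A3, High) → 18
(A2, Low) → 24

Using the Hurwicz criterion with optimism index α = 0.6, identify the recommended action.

A1: 0.6·26 + 0.4·17 = 22.4
A2: 0.6·24 + 0.4·16 = 20.8
A3: 0.6·26 + 0.4·17 = 22.4
A4: 0.6·28 + 0.4·16 = 23.2
Highest Hurwicz score = 23.2 → A4.

A4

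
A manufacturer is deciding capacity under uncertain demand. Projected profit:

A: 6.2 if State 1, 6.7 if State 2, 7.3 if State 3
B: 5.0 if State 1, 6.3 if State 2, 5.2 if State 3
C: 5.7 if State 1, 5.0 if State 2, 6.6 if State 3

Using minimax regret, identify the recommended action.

A

Column bests: State 1=6.2, State 2=6.7, State 3=7.3.
A regrets: 0.0, 0.0, 0.0 → max 0.0
B regrets: 1.2, 0.4, 2.1 → max 2.1
C regrets: 0.5, 1.7, 0.7 → max 1.7
Smallest max regret = 0.0 → A.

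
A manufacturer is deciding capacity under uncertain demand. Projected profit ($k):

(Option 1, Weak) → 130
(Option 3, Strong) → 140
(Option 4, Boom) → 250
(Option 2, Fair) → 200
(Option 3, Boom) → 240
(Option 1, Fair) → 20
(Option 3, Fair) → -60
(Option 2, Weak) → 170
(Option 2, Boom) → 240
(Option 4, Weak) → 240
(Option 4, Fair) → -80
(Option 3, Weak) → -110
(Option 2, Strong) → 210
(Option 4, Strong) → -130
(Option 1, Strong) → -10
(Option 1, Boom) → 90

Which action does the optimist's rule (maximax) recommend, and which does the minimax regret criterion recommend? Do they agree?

maximax → Option 4; minimax regret → Option 2 (disagree)

Row maxima: Option 1=130, Option 2=240, Option 3=240, Option 4=250
Best best-case = 250 → Option 4.
Column bests: Weak=240, Fair=200, Strong=210, Boom=250.
Option 1 regrets: 110, 180, 220, 160 → max 220
Option 2 regrets: 70, 0, 0, 10 → max 70
Option 3 regrets: 350, 260, 70, 10 → max 350
Option 4 regrets: 0, 280, 340, 0 → max 340
Smallest max regret = 70 → Option 2.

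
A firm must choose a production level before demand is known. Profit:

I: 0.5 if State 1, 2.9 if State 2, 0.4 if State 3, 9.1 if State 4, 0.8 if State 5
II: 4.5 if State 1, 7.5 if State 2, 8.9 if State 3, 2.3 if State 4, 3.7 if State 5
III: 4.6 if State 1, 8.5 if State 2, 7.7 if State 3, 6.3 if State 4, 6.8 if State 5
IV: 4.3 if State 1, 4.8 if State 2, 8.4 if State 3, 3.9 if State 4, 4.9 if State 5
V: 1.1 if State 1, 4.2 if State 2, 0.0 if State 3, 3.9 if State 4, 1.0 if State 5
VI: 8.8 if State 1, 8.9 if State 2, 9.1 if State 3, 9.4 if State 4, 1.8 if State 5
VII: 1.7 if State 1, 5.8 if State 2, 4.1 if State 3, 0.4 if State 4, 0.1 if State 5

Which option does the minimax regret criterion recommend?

III

Column bests: State 1=8.8, State 2=8.9, State 3=9.1, State 4=9.4, State 5=6.8.
I regrets: 8.3, 6.0, 8.7, 0.3, 6.0 → max 8.7
II regrets: 4.3, 1.4, 0.2, 7.1, 3.1 → max 7.1
III regrets: 4.2, 0.4, 1.4, 3.1, 0.0 → max 4.2
IV regrets: 4.5, 4.1, 0.7, 5.5, 1.9 → max 5.5
V regrets: 7.7, 4.7, 9.1, 5.5, 5.8 → max 9.1
VI regrets: 0.0, 0.0, 0.0, 0.0, 5.0 → max 5.0
VII regrets: 7.1, 3.1, 5.0, 9.0, 6.7 → max 9.0
Smallest max regret = 4.2 → III.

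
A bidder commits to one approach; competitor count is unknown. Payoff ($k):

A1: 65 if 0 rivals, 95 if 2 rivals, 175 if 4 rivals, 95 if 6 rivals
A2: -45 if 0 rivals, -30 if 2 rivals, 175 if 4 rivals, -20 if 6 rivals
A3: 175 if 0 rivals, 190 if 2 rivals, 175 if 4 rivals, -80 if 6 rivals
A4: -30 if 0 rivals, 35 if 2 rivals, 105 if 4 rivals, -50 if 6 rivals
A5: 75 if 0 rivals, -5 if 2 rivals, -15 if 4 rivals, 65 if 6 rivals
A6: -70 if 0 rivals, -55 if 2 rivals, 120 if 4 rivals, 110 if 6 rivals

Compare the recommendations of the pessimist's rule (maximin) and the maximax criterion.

Row minima: A1=65, A2=-45, A3=-80, A4=-50, A5=-15, A6=-70
Best worst-case = 65 → A1.
Row maxima: A1=175, A2=175, A3=190, A4=105, A5=75, A6=120
Best best-case = 190 → A3.

maximin → A1; maximax → A3 (disagree)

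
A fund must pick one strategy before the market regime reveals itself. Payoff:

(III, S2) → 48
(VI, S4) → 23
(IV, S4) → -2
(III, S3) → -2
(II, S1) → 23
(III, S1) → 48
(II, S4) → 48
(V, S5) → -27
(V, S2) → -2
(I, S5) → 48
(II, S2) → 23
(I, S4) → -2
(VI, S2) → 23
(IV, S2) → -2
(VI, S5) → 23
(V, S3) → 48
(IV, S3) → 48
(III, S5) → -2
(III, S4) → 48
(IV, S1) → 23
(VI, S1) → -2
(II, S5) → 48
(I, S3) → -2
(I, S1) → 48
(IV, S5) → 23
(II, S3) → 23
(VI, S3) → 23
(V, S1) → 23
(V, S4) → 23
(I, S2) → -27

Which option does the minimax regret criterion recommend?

Column bests: S1=48, S2=48, S3=48, S4=48, S5=48.
I regrets: 0, 75, 50, 50, 0 → max 75
II regrets: 25, 25, 25, 0, 0 → max 25
III regrets: 0, 0, 50, 0, 50 → max 50
IV regrets: 25, 50, 0, 50, 25 → max 50
V regrets: 25, 50, 0, 25, 75 → max 75
VI regrets: 50, 25, 25, 25, 25 → max 50
Smallest max regret = 25 → II.

II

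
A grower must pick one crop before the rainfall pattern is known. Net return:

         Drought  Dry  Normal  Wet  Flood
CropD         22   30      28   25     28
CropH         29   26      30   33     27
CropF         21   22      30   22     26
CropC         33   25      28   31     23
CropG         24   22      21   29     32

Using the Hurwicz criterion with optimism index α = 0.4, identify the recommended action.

CropH

CropD: 0.4·30 + 0.6·22 = 25.2
CropH: 0.4·33 + 0.6·26 = 28.8
CropF: 0.4·30 + 0.6·21 = 24.6
CropC: 0.4·33 + 0.6·23 = 27
CropG: 0.4·32 + 0.6·21 = 25.4
Highest Hurwicz score = 28.8 → CropH.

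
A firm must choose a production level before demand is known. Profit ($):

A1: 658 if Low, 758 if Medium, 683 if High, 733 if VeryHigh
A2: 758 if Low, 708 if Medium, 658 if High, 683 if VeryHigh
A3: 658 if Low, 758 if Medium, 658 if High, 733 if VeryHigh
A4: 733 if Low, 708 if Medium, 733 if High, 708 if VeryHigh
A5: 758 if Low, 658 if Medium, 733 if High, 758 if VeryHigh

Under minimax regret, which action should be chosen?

A4

Column bests: Low=758, Medium=758, High=733, VeryHigh=758.
A1 regrets: 100, 0, 50, 25 → max 100
A2 regrets: 0, 50, 75, 75 → max 75
A3 regrets: 100, 0, 75, 25 → max 100
A4 regrets: 25, 50, 0, 50 → max 50
A5 regrets: 0, 100, 0, 0 → max 100
Smallest max regret = 50 → A4.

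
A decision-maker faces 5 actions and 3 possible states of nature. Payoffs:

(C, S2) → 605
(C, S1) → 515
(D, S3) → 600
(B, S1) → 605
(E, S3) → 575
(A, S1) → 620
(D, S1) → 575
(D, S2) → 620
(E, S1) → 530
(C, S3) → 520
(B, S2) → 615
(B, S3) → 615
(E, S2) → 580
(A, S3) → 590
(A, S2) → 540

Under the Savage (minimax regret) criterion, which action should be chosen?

Column bests: S1=620, S2=620, S3=615.
A regrets: 0, 80, 25 → max 80
B regrets: 15, 5, 0 → max 15
C regrets: 105, 15, 95 → max 105
D regrets: 45, 0, 15 → max 45
E regrets: 90, 40, 40 → max 90
Smallest max regret = 15 → B.

B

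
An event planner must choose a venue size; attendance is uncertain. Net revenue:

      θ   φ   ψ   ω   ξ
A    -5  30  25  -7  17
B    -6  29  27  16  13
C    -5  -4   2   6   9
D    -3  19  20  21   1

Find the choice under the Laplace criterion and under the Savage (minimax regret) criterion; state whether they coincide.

laplace → B; minimax regret → B (agree)

Row averages: A=12, B=15.8, C=1.6, D=11.6
Highest average = 15.8 → B.
Column bests: θ=-3, φ=30, ψ=27, ω=21, ξ=17.
A regrets: 2, 0, 2, 28, 0 → max 28
B regrets: 3, 1, 0, 5, 4 → max 5
C regrets: 2, 34, 25, 15, 8 → max 34
D regrets: 0, 11, 7, 0, 16 → max 16
Smallest max regret = 5 → B.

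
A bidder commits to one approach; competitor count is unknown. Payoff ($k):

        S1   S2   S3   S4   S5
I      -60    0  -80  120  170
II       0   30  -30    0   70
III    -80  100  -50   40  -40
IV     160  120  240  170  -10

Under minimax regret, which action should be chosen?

Column bests: S1=160, S2=120, S3=240, S4=170, S5=170.
I regrets: 220, 120, 320, 50, 0 → max 320
II regrets: 160, 90, 270, 170, 100 → max 270
III regrets: 240, 20, 290, 130, 210 → max 290
IV regrets: 0, 0, 0, 0, 180 → max 180
Smallest max regret = 180 → IV.

IV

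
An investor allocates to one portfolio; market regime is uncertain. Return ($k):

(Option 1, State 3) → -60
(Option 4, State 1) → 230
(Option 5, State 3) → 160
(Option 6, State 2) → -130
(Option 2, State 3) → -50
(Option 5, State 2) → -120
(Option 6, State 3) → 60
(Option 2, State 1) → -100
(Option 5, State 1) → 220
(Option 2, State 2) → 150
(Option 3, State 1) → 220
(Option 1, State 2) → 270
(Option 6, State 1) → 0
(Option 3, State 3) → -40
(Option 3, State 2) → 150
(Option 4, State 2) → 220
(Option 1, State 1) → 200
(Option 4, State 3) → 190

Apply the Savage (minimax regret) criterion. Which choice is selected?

Option 4

Column bests: State 1=230, State 2=270, State 3=190.
Option 1 regrets: 30, 0, 250 → max 250
Option 2 regrets: 330, 120, 240 → max 330
Option 3 regrets: 10, 120, 230 → max 230
Option 4 regrets: 0, 50, 0 → max 50
Option 5 regrets: 10, 390, 30 → max 390
Option 6 regrets: 230, 400, 130 → max 400
Smallest max regret = 50 → Option 4.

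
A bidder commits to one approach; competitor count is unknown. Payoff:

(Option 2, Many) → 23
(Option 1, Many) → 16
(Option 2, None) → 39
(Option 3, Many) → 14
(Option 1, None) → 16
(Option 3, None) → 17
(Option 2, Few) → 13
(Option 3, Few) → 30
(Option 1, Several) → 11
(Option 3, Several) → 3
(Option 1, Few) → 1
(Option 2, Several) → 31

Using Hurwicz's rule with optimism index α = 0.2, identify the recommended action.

Option 2

Option 1: 0.2·16 + 0.8·1 = 4
Option 2: 0.2·39 + 0.8·13 = 18.2
Option 3: 0.2·30 + 0.8·3 = 8.4
Highest Hurwicz score = 18.2 → Option 2.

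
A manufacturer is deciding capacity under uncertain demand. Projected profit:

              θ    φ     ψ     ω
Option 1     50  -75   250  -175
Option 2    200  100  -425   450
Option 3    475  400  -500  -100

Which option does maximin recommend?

Option 1

Row minima: Option 1=-175, Option 2=-425, Option 3=-500
Best worst-case = -175 → Option 1.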